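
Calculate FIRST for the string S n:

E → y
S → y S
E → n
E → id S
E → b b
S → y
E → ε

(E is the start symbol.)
FIRST sets of the non-terminals involved (from the grammar, by fixed-point iteration):
  FIRST(S) = { 'y' }

To compute FIRST(S n), process the symbols left to right:
Symbol S is a non-terminal. Add FIRST(S) \ {ε} = { 'y' }
S is not nullable (ε ∉ FIRST(S)), so stop here.
FIRST(S n) = { 'y' }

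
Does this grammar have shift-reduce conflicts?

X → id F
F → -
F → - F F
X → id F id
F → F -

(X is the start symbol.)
Yes — I3: [F → - .] vs [F → . -]; I4: [X → id F .] vs [F → F . -]; I8: [F → - .] vs [F → . -]; I9: [F → - F F .] vs [F → F . -]

A shift-reduce conflict occurs when an LR(0) state has both:
  - a complete (reduce) item [A → α .] (dot at the end), and
  - a shift item [B → β . c γ] (dot before a terminal).

Augment with X' → X and build the canonical LR(0) collection (I0 = CLOSURE({[X' → . X]}), then GOTO on every symbol after a dot until no new states appear). It has 10 states:
  I0: { [X → . id F id], [X → . id F], [X' → . X] }  — shift
  I1: { [X' → X .] }  — accept
  I2: { [F → . - F F], [F → . -], [F → . F -], [X → id . F id], [X → id . F] }  — shift
  I3: { [F → - . F F], [F → - .], [F → . - F F], [F → . -], [F → . F -] }  — shift, reduce
  I4: { [F → F . -], [X → id F . id], [X → id F .] }  — shift, reduce
  I5: { [F → F - .] }  — reduce
  I6: { [X → id F id .] }  — reduce
  I7: { [F → - F . F], [F → . - F F], [F → . -], [F → . F -], [F → F . -] }  — shift
  I8: { [F → - . F F], [F → - .], [F → . - F F], [F → . -], [F → . F -], [F → F - .] }  — shift, 2 reduces
  I9: { [F → - F F .], [F → F . -] }  — shift, reduce

I3 contains reduce item [F → - .] and shift items [F → . -], [F → . - F F] — shift-reduce conflict.
I4 contains reduce item [X → id F .] and shift items [F → F . -], [X → id F . id] — shift-reduce conflict.
I8 contains reduce items [F → - .], [F → F - .] and shift items [F → . -], [F → . - F F] — shift-reduce conflict.
I9 contains reduce item [F → - F F .] and shift item [F → F . -] — shift-reduce conflict.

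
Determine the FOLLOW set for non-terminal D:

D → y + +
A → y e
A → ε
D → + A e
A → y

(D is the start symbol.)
{ $ }

To compute FOLLOW(D), find every occurrence of D on a right-hand side N → α D β: add FIRST(β) \ {ε}, and if β is empty or nullable also add FOLLOW(N). Iterate to a fixed point.

D is the start symbol, so $ ∈ FOLLOW(D).
D does not occur on any right-hand side.

Taking the union: FOLLOW(D) = { $ }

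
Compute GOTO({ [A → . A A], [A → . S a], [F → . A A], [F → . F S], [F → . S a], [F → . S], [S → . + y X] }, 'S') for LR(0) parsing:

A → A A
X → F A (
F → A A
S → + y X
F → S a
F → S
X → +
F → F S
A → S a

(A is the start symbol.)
GOTO(I, 'S') = CLOSURE({ [A → αX.β] : [A → α.Xβ] ∈ I, X = 'S' })

Items with dot before 'S', with the dot advanced:
  [A → . S a] → [A → S . a]
  [F → . S] → [F → S .]
  [F → . S a] → [F → S . a]
Closure adds nothing (no advanced item has the dot before a non-terminal).

GOTO = { [A → S . a], [F → S . a], [F → S .] }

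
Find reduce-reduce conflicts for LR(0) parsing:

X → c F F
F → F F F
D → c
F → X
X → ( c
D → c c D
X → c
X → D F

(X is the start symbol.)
Yes — I4: [D → c .] vs [X → c .]; I7: [D → c .] vs [X → c .]

A reduce-reduce conflict occurs when an LR(0) state has two complete items [A → α .] and [B → β .] — both call for a reduction, and with no lookahead the parser cannot choose between them.

Augment with X' → X and build the canonical LR(0) collection (I0 = CLOSURE({[X' → . X]}), then GOTO on every symbol after a dot until no new states appear). It has 14 states:
  I0: { [D → . c c D], [D → . c], [X → . ( c], [X → . D F], [X → . c F F], [X → . c], [X' → . X] }  — shift
  I1: { [X → ( . c] }  — shift
  I2: { [D → . c c D], [D → . c], [F → . F F F], [F → . X], [X → . ( c], [X → . D F], [X → . c F F], [X → . c], [X → D . F] }  — shift
  I3: { [X' → X .] }  — accept
  I4: { [D → . c c D], [D → . c], [D → c . c D], [D → c .], [F → . F F F], [F → . X], [X → . ( c], [X → . D F], [X → . c F F], [X → . c], [X → c . F F], [X → c .] }  — shift, 2 reduces
  I5: { [D → . c c D], [D → . c], [F → . F F F], [F → . X], [F → F . F F], [X → . ( c], [X → . D F], [X → . c F F], [X → . c], [X → c F . F] }  — shift
  I6: { [F → X .] }  — reduce
  I7: { [D → . c c D], [D → . c], [D → c . c D], [D → c .], [D → c c . D], [F → . F F F], [F → . X], [X → . ( c], [X → . D F], [X → . c F F], [X → . c], [X → c . F F], [X → c .] }  — shift, 2 reduces
  I8: { [D → . c c D], [D → . c], [D → c c D .], [F → . F F F], [F → . X], [X → . ( c], [X → . D F], [X → . c F F], [X → . c], [X → D . F] }  — shift, reduce
  I9: { [D → . c c D], [D → . c], [F → . F F F], [F → . X], [F → F . F F], [X → . ( c], [X → . D F], [X → . c F F], [X → . c], [X → D F .] }  — shift, reduce
  I10: { [D → . c c D], [D → . c], [F → . F F F], [F → . X], [F → F . F F], [F → F F . F], [X → . ( c], [X → . D F], [X → . c F F], [X → . c] }  — shift
  I11: { [D → . c c D], [D → . c], [F → . F F F], [F → . X], [F → F . F F], [F → F F . F], [F → F F F .], [X → . ( c], [X → . D F], [X → . c F F], [X → . c] }  — shift, reduce
  I12: { [D → . c c D], [D → . c], [F → . F F F], [F → . X], [F → F . F F], [F → F F . F], [X → . ( c], [X → . D F], [X → . c F F], [X → . c], [X → c F F .] }  — shift, reduce
  I13: { [X → ( c .] }  — reduce

I4 contains complete items [D → c .], [X → c .] — reduce-reduce conflict.
I7 contains complete items [D → c .], [X → c .] — reduce-reduce conflict.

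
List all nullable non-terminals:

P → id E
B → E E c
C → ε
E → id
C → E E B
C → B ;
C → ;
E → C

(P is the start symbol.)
A non-terminal is nullable if it can derive ε (the empty string): either it has an ε-production, or it has a production whose right-hand side consists entirely of nullable non-terminals.

ε-productions: C → ε
So C is immediately nullable.
E → C: every symbol on the right is nullable, so E is nullable too.
No further non-terminal can be added: every production for the remaining non-terminals contains a terminal or a non-nullable non-terminal.
Nullable = { 'C', 'E' }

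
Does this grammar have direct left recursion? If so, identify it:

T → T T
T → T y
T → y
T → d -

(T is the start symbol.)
Yes, T is left-recursive

Direct left recursion occurs when N → N α for some non-terminal N (the right-hand side begins with the left-hand side itself).

T → T T: LEFT RECURSIVE (starts with T)
T → T y: LEFT RECURSIVE (starts with T)
T → y: starts with y
T → d -: starts with d

The grammar has direct left recursion on: T.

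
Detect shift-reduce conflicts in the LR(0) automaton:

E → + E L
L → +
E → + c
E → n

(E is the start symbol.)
No shift-reduce conflicts

A shift-reduce conflict occurs when an LR(0) state has both:
  - a complete (reduce) item [A → α .] (dot at the end), and
  - a shift item [B → β . c γ] (dot before a terminal).

Augment with E' → E and build the canonical LR(0) collection (I0 = CLOSURE({[E' → . E]}), then GOTO on every symbol after a dot until no new states appear). It has 8 states:
  I0: { [E → . + E L], [E → . + c], [E → . n], [E' → . E] }  — shift
  I1: { [E → + . E L], [E → + . c], [E → . + E L], [E → . + c], [E → . n] }  — shift
  I2: { [E' → E .] }  — accept
  I3: { [E → n .] }  — reduce
  I4: { [E → + E . L], [L → . +] }  — shift
  I5: { [E → + c .] }  — reduce
  I6: { [L → + .] }  — reduce
  I7: { [E → + E L .] }  — reduce

No state contains both a complete item and a shift item.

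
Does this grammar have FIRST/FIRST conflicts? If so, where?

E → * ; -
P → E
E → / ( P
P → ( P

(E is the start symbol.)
No FIRST/FIRST conflicts.

A FIRST/FIRST conflict occurs when two productions N → α and N → β for the same non-terminal have FIRST(α) ∩ FIRST(β) ≠ ∅ (with ε ∈ FIRST of a nullable right-hand side, so two nullable alternatives also conflict).

FIRST sets of the non-terminals at (or reachable through a nullable prefix from) the front of some alternative:
  FIRST(E) = { '*', '/' }

Productions for E:
  E → * ; -: FIRST = { '*' }
  E → / ( P: FIRST = { '/' }
Productions for P:
  P → E: FIRST = { '*', '/' }
  P → ( P: FIRST = { '(' }

All alternatives of each non-terminal have pairwise disjoint FIRST sets.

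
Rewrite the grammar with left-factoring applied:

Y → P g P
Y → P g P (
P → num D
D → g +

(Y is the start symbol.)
Y → P g P Y'
Y' → ε
Y' → (
P → num D
D → g +

Left-factoring transforms A → αβ₁ | αβ₂ into A → αA' and A' → β₁ | β₂
(α is the longest common prefix among the alternatives). Repeat until
no nonterminal has two alternatives with a common prefix.

Round 1: Y has alternatives sharing prefix 'P g P'. Introduce Y': Y → P g P Y'
  Add: Y' → ε
  Add: Y' → (

No remaining common prefixes — done.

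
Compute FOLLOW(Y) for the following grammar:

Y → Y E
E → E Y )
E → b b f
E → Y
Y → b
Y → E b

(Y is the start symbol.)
{ $, ')', 'b' }

To compute FOLLOW(Y), find every occurrence of Y on a right-hand side N → α Y β: add FIRST(β) \ {ε}, and if β is empty or nullable also add FOLLOW(N). Iterate to a fixed point.

Y is the start symbol, so $ ∈ FOLLOW(Y).
In Y → Y E: Y is followed by E, add FIRST(E) \ {ε} = { 'b' }
In E → E Y ): Y is followed by ')', add FIRST(')') \ {ε} = { ')' }
In E → Y: Y is at the end, add FOLLOW(E)

The FOLLOW sets referred to above (computed the same way, to a fixed point):
  FOLLOW(E) = { $, ')', 'b' }

Taking the union: FOLLOW(Y) = { $, ')', 'b' }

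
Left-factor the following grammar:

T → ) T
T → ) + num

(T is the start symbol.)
T → ) T'
T' → T
T' → + num

Left-factoring transforms A → αβ₁ | αβ₂ into A → αA' and A' → β₁ | β₂
(α is the longest common prefix among the alternatives). Repeat until
no nonterminal has two alternatives with a common prefix.

Round 1: T has alternatives sharing prefix ')'. Introduce T': T → ) T'
  Add: T' → T
  Add: T' → + num

No remaining common prefixes — done.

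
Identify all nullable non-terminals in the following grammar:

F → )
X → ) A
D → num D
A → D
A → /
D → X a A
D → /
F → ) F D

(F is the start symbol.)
A non-terminal is nullable if it can derive ε (the empty string): either it has an ε-production, or it has a production whose right-hand side consists entirely of nullable non-terminals.

There are no ε-productions, so no non-terminal can derive ε.
No non-terminals are nullable.

Answer: None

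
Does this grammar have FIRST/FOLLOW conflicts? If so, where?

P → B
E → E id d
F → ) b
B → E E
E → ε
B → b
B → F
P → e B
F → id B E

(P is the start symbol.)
A FIRST/FOLLOW conflict occurs when a non-terminal N has a nullable alternative N → β (β ⇒* ε) and another alternative N → α with FIRST(α) ∩ FOLLOW(N) ≠ ∅: on such a lookahead the parser cannot decide between expanding α and letting N vanish via β.

Nullable non-terminals: B, E, P.
FIRST sets used below: FIRST(E) = { 'id', ε }, FIRST(F) = { ')', 'id' }, FIRST(B) = { ')', 'b', 'id', ε }

B: nullable alternative(s) B → E E; FOLLOW(B) = { $, 'id' }
  B → E E: FIRST \ {ε} = { 'id' } — this is the only nullable alternative, skip
  B → b: FIRST \ {ε} = { 'b' } — disjoint from FOLLOW(B)
  B → F: FIRST \ {ε} = { ')', 'id' } — overlaps FOLLOW(B) on { 'id' }: CONFLICT

E: nullable alternative(s) E → ε; FOLLOW(E) = { $, 'id' }
  E → E id d: FIRST \ {ε} = { 'id' } — overlaps FOLLOW(E) on { 'id' }: CONFLICT
  E → ε: FIRST \ {ε} = { } — this is the only nullable alternative, skip

P: nullable alternative(s) P → B; FOLLOW(P) = { $ }
  P → B: FIRST \ {ε} = { ')', 'b', 'id' } — this is the only nullable alternative, skip
  P → e B: FIRST \ {ε} = { 'e' } — disjoint from FOLLOW(P)

F has no nullable alternative, so no FIRST/FOLLOW check is needed there.

So the grammar has 2 FIRST/FOLLOW conflicts (marked CONFLICT above).

Answer: Yes. E → E id d with FOLLOW(E) on { 'id' }; B → F with FOLLOW(B) on { 'id' }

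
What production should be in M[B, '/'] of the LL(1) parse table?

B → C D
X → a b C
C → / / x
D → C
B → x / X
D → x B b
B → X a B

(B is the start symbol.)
B → C D

To find M[B, '/'], we find productions for B where '/' is in the predict set (PREDICT(N → α) = (FIRST(α) \ {ε}) ∪ (FOLLOW(N) if α ⇒* ε)).

Relevant sets:
  FIRST(C) = { '/' }
  FIRST(X) = { 'a' }

B → C D: PREDICT = { '/' }
  '/' is in predict set, so this production goes in M[B, '/']
B → x / X: PREDICT = { 'x' }
B → X a B: PREDICT = { 'a' }

M[B, '/'] = B → C D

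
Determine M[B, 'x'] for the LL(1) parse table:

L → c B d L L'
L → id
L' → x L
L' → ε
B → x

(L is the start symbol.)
To find M[B, 'x'], we find productions for B where 'x' is in the predict set (PREDICT(N → α) = (FIRST(α) \ {ε}) ∪ (FOLLOW(N) if α ⇒* ε)).

B → x: PREDICT = { 'x' }
  'x' is in predict set, so this production goes in M[B, 'x']

M[B, 'x'] = B → x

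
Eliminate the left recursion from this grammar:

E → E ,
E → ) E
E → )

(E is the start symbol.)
E is directly left-recursive. The standard transformation for
  A → A α₁ | ... | A α_m | β₁ | ... | β_n
is
  A  → β₁ A' | ... | β_n A'
  A' → α₁ A' | ... | α_m A' | ε

E → ) E becomes E → ) E E'
E → ) becomes E → ) E'
E → E , becomes E' → , E'
Add E' → ε

Resulting grammar:
E → ) E E'
E → ) E'
E' → , E'
E' → ε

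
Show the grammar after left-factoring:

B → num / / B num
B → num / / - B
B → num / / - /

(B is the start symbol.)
Left-factoring transforms A → αβ₁ | αβ₂ into A → αA' and A' → β₁ | β₂
(α is the longest common prefix among the alternatives). Repeat until
no nonterminal has two alternatives with a common prefix.

Round 1: B has alternatives sharing prefix 'num / /'. Introduce B': B → num / / B'
  Add: B' → B num
  Add: B' → - B
  Add: B' → - /

Round 2: B' has alternatives sharing prefix '-'. Introduce B'': B' → - B''
  Add: B'' → B
  Add: B'' → /

No remaining common prefixes — done.

Resulting grammar:
B → num / / B'
B' → B num
B' → - B''
B'' → B
B'' → /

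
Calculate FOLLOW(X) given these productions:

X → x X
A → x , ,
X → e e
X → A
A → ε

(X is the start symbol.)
X is the start symbol, so $ ∈ FOLLOW(X).
In X → x X: X is at the end; this adds FOLLOW(X) to itself — nothing new

Taking the union: FOLLOW(X) = { $ }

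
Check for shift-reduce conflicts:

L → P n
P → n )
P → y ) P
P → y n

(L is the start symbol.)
Augment with L' → L and build the canonical LR(0) collection (I0 = CLOSURE({[L' → . L]}), then GOTO on every symbol after a dot until no new states appear). It has 10 states:
  I0: { [L → . P n], [L' → . L], [P → . n )], [P → . y ) P], [P → . y n] }  — shift
  I1: { [L' → L .] }  — accept
  I2: { [L → P . n] }  — shift
  I3: { [P → n . )] }  — shift
  I4: { [P → y . ) P], [P → y . n] }  — shift
  I5: { [P → . n )], [P → . y ) P], [P → . y n], [P → y ) . P] }  — shift
  I6: { [P → y n .] }  — reduce
  I7: { [P → y ) P .] }  — reduce
  I8: { [P → n ) .] }  — reduce
  I9: { [L → P n .] }  — reduce

No state contains both a complete item and a shift item.

Answer: No shift-reduce conflicts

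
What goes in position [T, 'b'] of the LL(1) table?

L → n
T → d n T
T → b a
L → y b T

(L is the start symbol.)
To find M[T, 'b'], we find productions for T where 'b' is in the predict set (PREDICT(N → α) = (FIRST(α) \ {ε}) ∪ (FOLLOW(N) if α ⇒* ε)).

T → d n T: PREDICT = { 'd' }
T → b a: PREDICT = { 'b' }
  'b' is in predict set, so this production goes in M[T, 'b']

M[T, 'b'] = T → b a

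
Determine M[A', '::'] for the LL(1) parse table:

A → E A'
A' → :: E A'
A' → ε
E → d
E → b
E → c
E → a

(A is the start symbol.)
To find M[A', '::'], we find productions for A' where '::' is in the predict set (PREDICT(N → α) = (FIRST(α) \ {ε}) ∪ (FOLLOW(N) if α ⇒* ε)).

Relevant sets:
  FOLLOW(A') = { $ }

A' → :: E A': PREDICT = { '::' }
  '::' is in predict set, so this production goes in M[A', '::']
A' → ε: PREDICT = { $ }

M[A', '::'] = A' → :: E A'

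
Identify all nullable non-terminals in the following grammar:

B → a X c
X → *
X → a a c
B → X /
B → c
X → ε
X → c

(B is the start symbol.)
A non-terminal is nullable if it can derive ε (the empty string): either it has an ε-production, or it has a production whose right-hand side consists entirely of nullable non-terminals.

ε-productions: X → ε
So X is immediately nullable.
No further non-terminal can be added: every production for the remaining non-terminals contains a terminal or a non-nullable non-terminal.
Nullable = { 'X' }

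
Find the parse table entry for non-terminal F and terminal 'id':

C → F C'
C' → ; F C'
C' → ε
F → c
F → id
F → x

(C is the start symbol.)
To find M[F, 'id'], we find productions for F where 'id' is in the predict set (PREDICT(N → α) = (FIRST(α) \ {ε}) ∪ (FOLLOW(N) if α ⇒* ε)).

F → c: PREDICT = { 'c' }
F → id: PREDICT = { 'id' }
  'id' is in predict set, so this production goes in M[F, 'id']
F → x: PREDICT = { 'x' }

M[F, 'id'] = F → id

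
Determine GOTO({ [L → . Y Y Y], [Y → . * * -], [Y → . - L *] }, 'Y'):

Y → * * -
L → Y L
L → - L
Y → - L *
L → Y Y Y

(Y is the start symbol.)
{ [L → Y . Y Y], [Y → . * * -], [Y → . - L *] }

GOTO(I, 'Y') = CLOSURE({ [A → αX.β] : [A → α.Xβ] ∈ I, X = 'Y' })

Items with dot before 'Y', with the dot advanced:
  [L → . Y Y Y] → [L → Y . Y Y]
Closure of the advanced items:
  [L → Y . Y Y] has the dot before Y: add [Y → . * * -], [Y → . - L *]

GOTO = { [L → Y . Y Y], [Y → . * * -], [Y → . - L *] }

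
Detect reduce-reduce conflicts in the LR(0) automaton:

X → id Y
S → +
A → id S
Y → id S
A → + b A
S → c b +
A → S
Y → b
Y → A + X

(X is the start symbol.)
Yes — I11: [A → id S .] vs [Y → id S .]

A reduce-reduce conflict occurs when an LR(0) state has two complete items [A → α .] and [B → β .] — both call for a reduction, and with no lookahead the parser cannot choose between them.

Augment with X' → X and build the canonical LR(0) collection (I0 = CLOSURE({[X' → . X]}), then GOTO on every symbol after a dot until no new states appear). It has 20 states:
  I0: { [X → . id Y], [X' → . X] }  — shift
  I1: { [X' → X .] }  — accept
  I2: { [A → . + b A], [A → . S], [A → . id S], [S → . +], [S → . c b +], [X → id . Y], [Y → . A + X], [Y → . b], [Y → . id S] }  — shift
  I3: { [A → + . b A], [S → + .] }  — shift, reduce
  I4: { [Y → A . + X] }  — shift
  I5: { [A → S .] }  — reduce
  I6: { [X → id Y .] }  — reduce
  I7: { [Y → b .] }  — reduce
  I8: { [S → c . b +] }  — shift
  I9: { [A → id . S], [S → . +], [S → . c b +], [Y → id . S] }  — shift
  I10: { [S → + .] }  — reduce
  I11: { [A → id S .], [Y → id S .] }  — 2 reduces
  I12: { [S → c b . +] }  — shift
  I13: { [S → c b + .] }  — reduce
  I14: { [X → . id Y], [Y → A + . X] }  — shift
  I15: { [Y → A + X .] }  — reduce
  I16: { [A → + b . A], [A → . + b A], [A → . S], [A → . id S], [S → . +], [S → . c b +] }  — shift
  I17: { [A → + b A .] }  — reduce
  I18: { [A → id . S], [S → . +], [S → . c b +] }  — shift
  I19: { [A → id S .] }  — reduce

I11 contains complete items [A → id S .], [Y → id S .] — reduce-reduce conflict.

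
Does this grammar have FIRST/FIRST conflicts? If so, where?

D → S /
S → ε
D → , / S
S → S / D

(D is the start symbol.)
A FIRST/FIRST conflict occurs when two productions N → α and N → β for the same non-terminal have FIRST(α) ∩ FIRST(β) ≠ ∅ (with ε ∈ FIRST of a nullable right-hand side, so two nullable alternatives also conflict).

FIRST sets of the non-terminals at (or reachable through a nullable prefix from) the front of some alternative:
  FIRST(S) = { '/', ε }

Productions for D:
  D → S /: FIRST = { '/' }
  D → , / S: FIRST = { ',' }
Productions for S:
  S → ε: FIRST = { ε }
  S → S / D: FIRST = { '/' }

All alternatives of each non-terminal have pairwise disjoint FIRST sets.

Answer: No FIRST/FIRST conflicts.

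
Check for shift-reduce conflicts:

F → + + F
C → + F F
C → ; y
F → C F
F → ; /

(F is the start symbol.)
Augment with F' → F and build the canonical LR(0) collection (I0 = CLOSURE({[F' → . F]}), then GOTO on every symbol after a dot until no new states appear). It has 12 states:
  I0: { [C → . + F F], [C → . ; y], [F → . + + F], [F → . ; /], [F → . C F], [F' → . F] }  — shift
  I1: { [C → + . F F], [C → . + F F], [C → . ; y], [F → + . + F], [F → . + + F], [F → . ; /], [F → . C F] }  — shift
  I2: { [C → ; . y], [F → ; . /] }  — shift
  I3: { [C → . + F F], [C → . ; y], [F → . + + F], [F → . ; /], [F → . C F], [F → C . F] }  — shift
  I4: { [F' → F .] }  — accept
  I5: { [F → C F .] }  — reduce
  I6: { [F → ; / .] }  — reduce
  I7: { [C → ; y .] }  — reduce
  I8: { [C → + . F F], [C → . + F F], [C → . ; y], [F → + + . F], [F → + . + F], [F → . + + F], [F → . ; /], [F → . C F] }  — shift
  I9: { [C → + F . F], [C → . + F F], [C → . ; y], [F → . + + F], [F → . ; /], [F → . C F] }  — shift
  I10: { [C → + F F .] }  — reduce
  I11: { [C → + F . F], [C → . + F F], [C → . ; y], [F → + + F .], [F → . + + F], [F → . ; /], [F → . C F] }  — shift, reduce

I11 contains reduce item [F → + + F .] and shift items [C → . + F F], [C → . ; y], [F → . + + F], [F → . ; /] — shift-reduce conflict.

Answer: Yes — I11: [F → + + F .] vs [C → . + F F]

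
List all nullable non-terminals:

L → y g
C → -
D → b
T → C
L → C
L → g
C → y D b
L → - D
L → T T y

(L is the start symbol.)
None

A non-terminal is nullable if it can derive ε (the empty string): either it has an ε-production, or it has a production whose right-hand side consists entirely of nullable non-terminals.

There are no ε-productions, so no non-terminal can derive ε.
No non-terminals are nullable.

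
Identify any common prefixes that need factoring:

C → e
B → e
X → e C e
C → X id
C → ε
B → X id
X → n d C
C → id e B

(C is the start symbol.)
No, left-factoring is not needed

Left-factoring is needed when two productions for the same non-terminal
share a common prefix on the right-hand side.

Productions for C:
  C → e
  C → X id
  C → ε
  C → id e B
Productions for B:
  B → e
  B → X id
Productions for X:
  X → e C e
  X → n d C

No common prefixes found.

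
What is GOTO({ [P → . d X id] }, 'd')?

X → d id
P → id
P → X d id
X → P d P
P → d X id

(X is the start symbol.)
GOTO(I, 'd') = CLOSURE({ [A → αX.β] : [A → α.Xβ] ∈ I, X = 'd' })

Items with dot before 'd', with the dot advanced:
  [P → . d X id] → [P → d . X id]
Closure of the advanced items:
  [P → d . X id] has the dot before X: add [X → . d id], [X → . P d P]
  [X → . P d P] has the dot before P: add [P → . id], [P → . X d id], [P → . d X id]

GOTO = { [P → . X d id], [P → . d X id], [P → . id], [P → d . X id], [X → . P d P], [X → . d id] }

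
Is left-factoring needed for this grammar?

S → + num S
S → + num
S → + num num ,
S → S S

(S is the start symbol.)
Yes, S has productions with common prefix '+ num'

Left-factoring is needed when two productions for the same non-terminal
share a common prefix on the right-hand side.

Productions for S:
  S → + num S
  S → + num
  S → + num num ,
  S → S S

Found common prefix '+ num' in productions for S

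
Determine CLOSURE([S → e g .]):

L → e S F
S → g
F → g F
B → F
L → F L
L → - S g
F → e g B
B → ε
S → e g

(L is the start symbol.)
{ [S → e g .] }

Start with: [S → e g .]
The dot is at the end, so nothing is added.

CLOSURE = { [S → e g .] }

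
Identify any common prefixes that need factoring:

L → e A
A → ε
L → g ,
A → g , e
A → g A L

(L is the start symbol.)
Left-factoring is needed when two productions for the same non-terminal
share a common prefix on the right-hand side.

Productions for L:
  L → e A
  L → g ,
Productions for A:
  A → ε
  A → g , e
  A → g A L

Found common prefix 'g' in productions for A

Answer: Yes, A has productions with common prefix 'g'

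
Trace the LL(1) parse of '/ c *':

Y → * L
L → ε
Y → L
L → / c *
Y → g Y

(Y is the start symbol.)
Stack is shown with the top on the left.

Stack    Input    Action
------------------------
Y $      / c * $  output Y → L
L $      / c * $  output L → / c *
/ c * $  / c * $  match '/'
c * $    c * $    match 'c'
* $      * $      match '*'
$        $        accept

The string is accepted.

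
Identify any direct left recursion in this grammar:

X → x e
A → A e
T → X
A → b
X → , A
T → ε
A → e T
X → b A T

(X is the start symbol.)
Direct left recursion occurs when N → N α for some non-terminal N (the right-hand side begins with the left-hand side itself).

X → x e: starts with x
A → A e: LEFT RECURSIVE (starts with A)
T → X: starts with X
A → b: starts with b
X → , A: starts with ','
T → ε: starts with ε
A → e T: starts with e
X → b A T: starts with b

The grammar has direct left recursion on: A.

Answer: Yes, A is left-recursive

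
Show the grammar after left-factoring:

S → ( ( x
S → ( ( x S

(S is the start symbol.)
S → ( ( x S'
S' → ε
S' → S

Left-factoring transforms A → αβ₁ | αβ₂ into A → αA' and A' → β₁ | β₂
(α is the longest common prefix among the alternatives). Repeat until
no nonterminal has two alternatives with a common prefix.

Round 1: S has alternatives sharing prefix '( ( x'. Introduce S': S → ( ( x S'
  Add: S' → ε
  Add: S' → S

No remaining common prefixes — done.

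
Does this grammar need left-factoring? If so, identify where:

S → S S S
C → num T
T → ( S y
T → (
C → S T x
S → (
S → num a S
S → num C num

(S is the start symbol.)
Left-factoring is needed when two productions for the same non-terminal
share a common prefix on the right-hand side.

Productions for S:
  S → S S S
  S → (
  S → num a S
  S → num C num
Productions for C:
  C → num T
  C → S T x
Productions for T:
  T → ( S y
  T → (

Found common prefix 'num' in productions for S
Found common prefix '(' in productions for T

Answer: Yes, S has productions with common prefix 'num'; T has productions with common prefix '('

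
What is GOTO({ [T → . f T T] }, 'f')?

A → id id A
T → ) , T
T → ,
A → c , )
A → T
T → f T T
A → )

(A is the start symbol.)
{ [T → . ) , T], [T → . ,], [T → . f T T], [T → f . T T] }

GOTO(I, 'f') = CLOSURE({ [A → αX.β] : [A → α.Xβ] ∈ I, X = 'f' })

Items with dot before 'f', with the dot advanced:
  [T → . f T T] → [T → f . T T]
Closure of the advanced items:
  [T → f . T T] has the dot before T: add [T → . ) , T], [T → . ,], [T → . f T T]

GOTO = { [T → . ) , T], [T → . ,], [T → . f T T], [T → f . T T] }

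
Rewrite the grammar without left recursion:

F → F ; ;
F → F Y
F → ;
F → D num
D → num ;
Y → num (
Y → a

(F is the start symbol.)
F → ; F'
F → D num F'
F' → ; ; F'
F' → Y F'
F' → ε
D → num ;
Y → num (
Y → a

F is directly left-recursive. The standard transformation for
  A → A α₁ | ... | A α_m | β₁ | ... | β_n
is
  A  → β₁ A' | ... | β_n A'
  A' → α₁ A' | ... | α_m A' | ε

F → ; becomes F → ; F'
F → D num becomes F → D num F'
F → F ; ; becomes F' → ; ; F'
F → F Y becomes F' → Y F'
Add F' → ε

Productions for other non-terminals are unchanged:
  D → num ;
  Y → num (
  Y → a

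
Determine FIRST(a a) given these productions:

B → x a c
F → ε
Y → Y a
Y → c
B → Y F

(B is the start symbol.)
To compute FIRST(a a), process the symbols left to right:
Symbol a is a terminal. Add 'a' and stop.
FIRST(a a) = { 'a' }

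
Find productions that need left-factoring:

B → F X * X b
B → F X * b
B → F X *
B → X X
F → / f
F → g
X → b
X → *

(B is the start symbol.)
Left-factoring is needed when two productions for the same non-terminal
share a common prefix on the right-hand side.

Productions for B:
  B → F X * X b
  B → F X * b
  B → F X *
  B → X X
Productions for F:
  F → / f
  F → g
Productions for X:
  X → b
  X → *

Found common prefix 'F X *' in productions for B

Answer: Yes, B has productions with common prefix 'F X *'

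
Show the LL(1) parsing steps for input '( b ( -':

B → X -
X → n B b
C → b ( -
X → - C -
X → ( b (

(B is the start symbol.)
LL(1) parsing maintains a stack (initially the start symbol over $) and the input. At each step: if the stack top is a terminal, match it against the current input token; if it is a non-terminal N, replace it with the RHS of M[N, lookahead] (the unique production whose predict set contains the lookahead).

Stack is shown with the top on the left.

Stack      Input      Action
----------------------------
B $        ( b ( - $  output B → X -
X - $      ( b ( - $  output X → ( b (
( b ( - $  ( b ( - $  match '('
b ( - $    b ( - $    match 'b'
( - $      ( - $      match '('
- $        - $        match '-'
$          $          accept

The string is accepted.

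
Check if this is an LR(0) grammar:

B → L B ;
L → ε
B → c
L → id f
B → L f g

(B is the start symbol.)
Augment with B' → B and build the canonical LR(0) collection (I0 = CLOSURE({[B' → . B]}), then GOTO on every symbol after a dot until no new states appear). It has 10 states:
  I0: { [B → . L B ;], [B → . L f g], [B → . c], [B' → . B], [L → . id f], [L → .] }  — shift, reduce
  I1: { [B' → B .] }  — accept
  I2: { [B → . L B ;], [B → . L f g], [B → . c], [B → L . B ;], [B → L . f g], [L → . id f], [L → .] }  — shift, reduce
  I3: { [B → c .] }  — reduce
  I4: { [L → id . f] }  — shift
  I5: { [L → id f .] }  — reduce
  I6: { [B → L B . ;] }  — shift
  I7: { [B → L f . g] }  — shift
  I8: { [B → L f g .] }  — reduce
  I9: { [B → L B ; .] }  — reduce

Conflict in state I0:
  Shift-reduce conflict between [L → .] and [B → . c]
So the grammar is NOT LR(0).

Answer: No. Shift-reduce conflict between [L → .] and [B → . c]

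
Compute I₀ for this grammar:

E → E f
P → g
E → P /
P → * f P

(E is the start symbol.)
First, augment the grammar with E' → E
I₀ = CLOSURE({ [E' → . E] }):
  [E' → . E] has the dot before E: add [E → . E f], [E → . P /]
  [E → . P /] has the dot before P: add [P → . g], [P → . * f P]
No further items can be added.

I₀ = { [E → . E f], [E → . P /], [E' → . E], [P → . * f P], [P → . g] }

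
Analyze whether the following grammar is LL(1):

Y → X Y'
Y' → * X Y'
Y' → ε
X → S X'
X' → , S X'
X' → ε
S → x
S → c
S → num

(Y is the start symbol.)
Relevant sets:
  FOLLOW(Y') = { $ }
  FOLLOW(X') = { $, '*' }

For Y':
  PREDICT(Y' → '*' X Y') = { '*' }
  PREDICT(Y' → ε) = { $ }
For X':
  PREDICT(X' → ',' S X') = { ',' }
  PREDICT(X' → ε) = { $, '*' }
For S:
  PREDICT(S → x) = { 'x' }
  PREDICT(S → c) = { 'c' }
  PREDICT(S → num) = { 'num' }
Y, X have a single production, so nothing to check there.

All predict sets are disjoint. The grammar IS LL(1).

Answer: Yes, the grammar is LL(1).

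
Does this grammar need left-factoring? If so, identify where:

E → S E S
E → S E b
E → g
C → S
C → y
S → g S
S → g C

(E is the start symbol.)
Yes, E has productions with common prefix 'S E'; S has productions with common prefix 'g'

Left-factoring is needed when two productions for the same non-terminal
share a common prefix on the right-hand side.

Productions for E:
  E → S E S
  E → S E b
  E → g
Productions for C:
  C → S
  C → y
Productions for S:
  S → g S
  S → g C

Found common prefix 'S E' in productions for E
Found common prefix 'g' in productions for S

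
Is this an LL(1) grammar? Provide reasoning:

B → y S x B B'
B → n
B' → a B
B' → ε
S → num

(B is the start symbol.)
No. Predict set conflict for B': { 'a' }

A grammar is LL(1) if for each non-terminal N with multiple productions, the predict sets of those productions are pairwise disjoint, where PREDICT(N → α) = (FIRST(α) \ {ε}) ∪ (FOLLOW(N) if α ⇒* ε).

Relevant sets:
  FOLLOW(B') = { $, 'a' }

For B:
  PREDICT(B → y S x B B') = { 'y' }
  PREDICT(B → n) = { 'n' }
For B':
  PREDICT(B' → a B) = { 'a' }
  PREDICT(B' → ε) = { $, 'a' }
S has a single production, so nothing to check there.

Conflict found: Predict set conflict for B': { 'a' }
The grammar is NOT LL(1).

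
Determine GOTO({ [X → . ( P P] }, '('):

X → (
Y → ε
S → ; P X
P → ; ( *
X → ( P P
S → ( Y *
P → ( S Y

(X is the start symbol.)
{ [P → . ( S Y], [P → . ; ( *], [X → ( . P P] }

GOTO(I, '(') = CLOSURE({ [A → αX.β] : [A → α.Xβ] ∈ I, X = '(' })

Items with dot before '(', with the dot advanced:
  [X → . ( P P] → [X → ( . P P]
Closure of the advanced items:
  [X → ( . P P] has the dot before P: add [P → . ; ( *], [P → . ( S Y]

GOTO = { [P → . ( S Y], [P → . ; ( *], [X → ( . P P] }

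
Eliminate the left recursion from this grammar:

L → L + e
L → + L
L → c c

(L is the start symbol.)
L → + L L'
L → c c L'
L' → + e L'
L' → ε

L is directly left-recursive. The standard transformation for
  A → A α₁ | ... | A α_m | β₁ | ... | β_n
is
  A  → β₁ A' | ... | β_n A'
  A' → α₁ A' | ... | α_m A' | ε

L → + L becomes L → + L L'
L → c c becomes L → c c L'
L → L + e becomes L' → + e L'
Add L' → ε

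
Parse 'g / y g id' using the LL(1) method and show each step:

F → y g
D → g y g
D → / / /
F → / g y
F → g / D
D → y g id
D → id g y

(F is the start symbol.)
Stack is shown with the top on the left.

Stack     Input         Action
------------------------------
F $       g / y g id $  output F → g / D
g / D $   g / y g id $  match 'g'
/ D $     / y g id $    match '/'
D $       y g id $      output D → y g id
y g id $  y g id $      match 'y'
g id $    g id $        match 'g'
id $      id $          match 'id'
$         $             accept

The string is accepted.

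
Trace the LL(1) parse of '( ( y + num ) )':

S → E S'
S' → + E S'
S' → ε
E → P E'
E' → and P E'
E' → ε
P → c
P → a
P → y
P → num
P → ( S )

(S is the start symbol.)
Stack is shown with the top on the left.

Stack                        Input              Action
------------------------------------------------------
S $                          ( ( y + num ) ) $  output S → E S'
E S' $                       ( ( y + num ) ) $  output E → P E'
P E' S' $                    ( ( y + num ) ) $  output P → ( S )
( S ) E' S' $                ( ( y + num ) ) $  match '('
S ) E' S' $                  ( y + num ) ) $    output S → E S'
E S' ) E' S' $               ( y + num ) ) $    output E → P E'
P E' S' ) E' S' $            ( y + num ) ) $    output P → ( S )
( S ) E' S' ) E' S' $        ( y + num ) ) $    match '('
S ) E' S' ) E' S' $          y + num ) ) $      output S → E S'
E S' ) E' S' ) E' S' $       y + num ) ) $      output E → P E'
P E' S' ) E' S' ) E' S' $    y + num ) ) $      output P → y
y E' S' ) E' S' ) E' S' $    y + num ) ) $      match 'y'
E' S' ) E' S' ) E' S' $      + num ) ) $        output E' → ε
S' ) E' S' ) E' S' $         + num ) ) $        output S' → + E S'
+ E S' ) E' S' ) E' S' $     + num ) ) $        match '+'
E S' ) E' S' ) E' S' $       num ) ) $          output E → P E'
P E' S' ) E' S' ) E' S' $    num ) ) $          output P → num
num E' S' ) E' S' ) E' S' $  num ) ) $          match 'num'
E' S' ) E' S' ) E' S' $      ) ) $              output E' → ε
S' ) E' S' ) E' S' $         ) ) $              output S' → ε
) E' S' ) E' S' $            ) ) $              match ')'
E' S' ) E' S' $              ) $                output E' → ε
S' ) E' S' $                 ) $                output S' → ε
) E' S' $                    ) $                match ')'
E' S' $                      $                  output E' → ε
S' $                         $                  output S' → ε
$                            $                  accept

The string is accepted.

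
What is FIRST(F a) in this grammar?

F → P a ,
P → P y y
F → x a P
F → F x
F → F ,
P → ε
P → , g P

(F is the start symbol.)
{ ',', 'a', 'x', 'y' }

FIRST sets of the non-terminals involved (from the grammar, by fixed-point iteration):
  FIRST(F) = { ',', 'a', 'x', 'y' }

To compute FIRST(F a), process the symbols left to right:
Symbol F is a non-terminal. Add FIRST(F) \ {ε} = { ',', 'a', 'x', 'y' }
F is not nullable (ε ∉ FIRST(F)), so stop here.
FIRST(F a) = { ',', 'a', 'x', 'y' }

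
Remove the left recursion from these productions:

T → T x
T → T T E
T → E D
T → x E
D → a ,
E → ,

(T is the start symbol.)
T is directly left-recursive. The standard transformation for
  A → A α₁ | ... | A α_m | β₁ | ... | β_n
is
  A  → β₁ A' | ... | β_n A'
  A' → α₁ A' | ... | α_m A' | ε

T → E D becomes T → E D T'
T → x E becomes T → x E T'
T → T x becomes T' → x T'
T → T T E becomes T' → T E T'
Add T' → ε

Productions for other non-terminals are unchanged:
  D → a ,
  E → ,

Resulting grammar:
T → E D T'
T → x E T'
T' → x T'
T' → T E T'
T' → ε
D → a ,
E → ,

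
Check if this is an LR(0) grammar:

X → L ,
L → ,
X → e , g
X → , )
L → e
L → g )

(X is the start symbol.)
No. Shift-reduce conflict between [L → , .] and [X → , . )]

A grammar is LR(0) if no state in the canonical LR(0) collection has:
  - both a shift item (dot before a terminal) and a complete item (shift-reduce conflict), or
  - two or more complete items (reduce-reduce conflict; the accept item [X' → X .] counts as a complete item here).

Augment with X' → X and build the canonical LR(0) collection (I0 = CLOSURE({[X' → . X]}), then GOTO on every symbol after a dot until no new states appear). It has 11 states:
  I0: { [L → . ,], [L → . e], [L → . g )], [X → . , )], [X → . L ,], [X → . e , g], [X' → . X] }  — shift
  I1: { [L → , .], [X → , . )] }  — shift, reduce
  I2: { [X → L . ,] }  — shift
  I3: { [X' → X .] }  — accept
  I4: { [L → e .], [X → e . , g] }  — shift, reduce
  I5: { [L → g . )] }  — shift
  I6: { [L → g ) .] }  — reduce
  I7: { [X → e , . g] }  — shift
  I8: { [X → e , g .] }  — reduce
  I9: { [X → L , .] }  — reduce
  I10: { [X → , ) .] }  — reduce

Conflict in state I1:
  Shift-reduce conflict between [L → , .] and [X → , . )]
So the grammar is NOT LR(0).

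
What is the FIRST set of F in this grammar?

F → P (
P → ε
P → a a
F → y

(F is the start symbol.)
{ '(', 'a', 'y' }

FIRST sets of the other non-terminals involved (by the same procedure, iterated to a fixed point):
  FIRST(P) = { 'a', ε }

From F → P (:
  - P is a non-terminal: add FIRST(P) \ {ε} = { 'a' }
    P is nullable, so continue to the next symbol
  - '(' is a terminal: add '(' and stop
From F → y:
  - y is a terminal: add 'y' and stop

Collecting: FIRST(F) = { '(', 'a', 'y' }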